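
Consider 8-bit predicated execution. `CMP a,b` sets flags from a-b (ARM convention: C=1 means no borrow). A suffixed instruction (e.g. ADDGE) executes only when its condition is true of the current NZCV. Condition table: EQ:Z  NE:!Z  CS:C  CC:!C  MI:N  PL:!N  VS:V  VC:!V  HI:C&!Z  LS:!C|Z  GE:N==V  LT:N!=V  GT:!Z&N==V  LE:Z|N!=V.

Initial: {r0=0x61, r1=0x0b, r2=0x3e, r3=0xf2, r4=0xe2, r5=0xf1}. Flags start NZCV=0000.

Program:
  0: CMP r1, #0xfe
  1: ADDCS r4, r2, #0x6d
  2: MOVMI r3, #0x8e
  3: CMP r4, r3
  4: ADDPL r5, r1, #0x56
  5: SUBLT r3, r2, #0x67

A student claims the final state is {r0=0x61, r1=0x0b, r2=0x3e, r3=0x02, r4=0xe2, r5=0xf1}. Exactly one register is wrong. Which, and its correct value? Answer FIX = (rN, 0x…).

FIX = (r3, 0xd7)

0: ✓ CMP  NZCV=0000
1: · ADDCS
2: · MOVMI
3: ✓ CMP  NZCV=1000
4: · ADDPL
5: ✓ SUBLT  r3←0xd7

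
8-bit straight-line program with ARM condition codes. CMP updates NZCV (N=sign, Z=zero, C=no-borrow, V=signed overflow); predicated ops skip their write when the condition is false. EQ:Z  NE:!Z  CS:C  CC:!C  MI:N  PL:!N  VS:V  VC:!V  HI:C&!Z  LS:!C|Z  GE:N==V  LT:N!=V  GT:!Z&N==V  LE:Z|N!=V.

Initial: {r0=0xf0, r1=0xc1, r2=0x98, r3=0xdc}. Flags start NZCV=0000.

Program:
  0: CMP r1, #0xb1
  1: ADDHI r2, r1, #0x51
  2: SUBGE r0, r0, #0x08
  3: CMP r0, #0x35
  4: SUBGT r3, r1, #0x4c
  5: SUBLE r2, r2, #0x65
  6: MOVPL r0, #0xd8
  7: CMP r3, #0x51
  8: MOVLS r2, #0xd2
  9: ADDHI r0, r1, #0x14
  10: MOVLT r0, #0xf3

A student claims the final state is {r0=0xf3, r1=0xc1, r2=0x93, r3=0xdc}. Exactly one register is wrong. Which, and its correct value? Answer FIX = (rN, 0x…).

FIX = (r2, 0xad)

[0] flags=0010 → (cmp)
[1] flags=0010 HI?T → r2=0x12
[2] flags=0010 GE?T → r0=0xe8
[3] flags=1010 → (cmp)
[4] flags=1010 GT?F → skip
[5] flags=1010 LE?T → r2=0xad
[6] flags=1010 PL?F → skip
[7] flags=1010 → (cmp)
[8] flags=1010 LS?F → skip
[9] flags=1010 HI?T → r0=0xd5
[10] flags=1010 LT?T → r0=0xf3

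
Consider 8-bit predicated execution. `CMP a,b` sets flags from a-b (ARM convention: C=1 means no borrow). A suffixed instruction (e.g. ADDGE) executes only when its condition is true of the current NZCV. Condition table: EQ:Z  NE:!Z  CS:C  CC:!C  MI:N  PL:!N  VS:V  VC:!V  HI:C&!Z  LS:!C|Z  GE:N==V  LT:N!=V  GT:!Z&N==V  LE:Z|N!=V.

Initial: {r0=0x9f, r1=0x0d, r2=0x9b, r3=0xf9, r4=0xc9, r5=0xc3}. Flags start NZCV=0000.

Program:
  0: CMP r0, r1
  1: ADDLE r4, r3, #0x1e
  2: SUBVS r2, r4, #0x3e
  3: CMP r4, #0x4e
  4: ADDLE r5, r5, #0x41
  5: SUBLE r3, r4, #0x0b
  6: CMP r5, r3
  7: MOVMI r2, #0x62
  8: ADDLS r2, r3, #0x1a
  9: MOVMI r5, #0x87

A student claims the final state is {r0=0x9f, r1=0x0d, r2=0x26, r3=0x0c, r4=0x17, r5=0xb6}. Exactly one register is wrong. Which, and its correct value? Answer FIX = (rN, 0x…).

0: ✓ CMP  NZCV=1010
1: ✓ ADDLE  r4←0x17
2: · SUBVS
3: ✓ CMP  NZCV=1000
4: ✓ ADDLE  r5←0x04
5: ✓ SUBLE  r3←0x0c
6: ✓ CMP  NZCV=1000
7: ✓ MOVMI  r2←0x62
8: ✓ ADDLS  r2←0x26
9: ✓ MOVMI  r5←0x87

FIX = (r5, 0x87)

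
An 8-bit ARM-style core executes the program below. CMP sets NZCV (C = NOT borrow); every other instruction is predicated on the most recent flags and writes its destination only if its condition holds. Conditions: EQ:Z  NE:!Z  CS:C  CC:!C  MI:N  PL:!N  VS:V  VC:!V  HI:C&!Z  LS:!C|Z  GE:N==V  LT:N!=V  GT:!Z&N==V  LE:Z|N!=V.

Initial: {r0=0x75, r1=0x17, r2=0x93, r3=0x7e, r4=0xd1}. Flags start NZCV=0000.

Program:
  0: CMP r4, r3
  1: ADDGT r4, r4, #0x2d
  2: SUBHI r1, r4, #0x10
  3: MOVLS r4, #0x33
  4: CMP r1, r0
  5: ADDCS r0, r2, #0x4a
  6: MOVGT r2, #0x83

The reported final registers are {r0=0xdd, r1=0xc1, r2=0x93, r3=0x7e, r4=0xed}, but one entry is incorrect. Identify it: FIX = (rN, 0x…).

0: ✓ CMP  NZCV=0011
1: · ADDGT
2: ✓ SUBHI  r1←0xc1
3: · MOVLS
4: ✓ CMP  NZCV=0011
5: ✓ ADDCS  r0←0xdd
6: · MOVGT

FIX = (r4, 0xd1)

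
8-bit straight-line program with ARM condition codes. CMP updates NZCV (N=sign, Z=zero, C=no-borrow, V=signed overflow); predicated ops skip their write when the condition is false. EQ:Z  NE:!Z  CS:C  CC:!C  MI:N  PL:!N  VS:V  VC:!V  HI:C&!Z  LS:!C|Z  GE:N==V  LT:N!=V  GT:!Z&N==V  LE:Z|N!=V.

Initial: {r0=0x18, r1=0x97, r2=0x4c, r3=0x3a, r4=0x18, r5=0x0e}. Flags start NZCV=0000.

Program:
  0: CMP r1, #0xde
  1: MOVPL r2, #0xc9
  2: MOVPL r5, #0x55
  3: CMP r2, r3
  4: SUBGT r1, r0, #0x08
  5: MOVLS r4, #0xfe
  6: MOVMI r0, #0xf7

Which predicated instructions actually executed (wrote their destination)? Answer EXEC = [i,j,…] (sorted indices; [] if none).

EXEC = [4]

[0] flags=1000 → (cmp)
[1] flags=1000 PL?F → skip
[2] flags=1000 PL?F → skip
[3] flags=0010 → (cmp)
[4] flags=0010 GT?T → r1=0x10
[5] flags=0010 LS?F → skip
[6] flags=0010 MI?F → skip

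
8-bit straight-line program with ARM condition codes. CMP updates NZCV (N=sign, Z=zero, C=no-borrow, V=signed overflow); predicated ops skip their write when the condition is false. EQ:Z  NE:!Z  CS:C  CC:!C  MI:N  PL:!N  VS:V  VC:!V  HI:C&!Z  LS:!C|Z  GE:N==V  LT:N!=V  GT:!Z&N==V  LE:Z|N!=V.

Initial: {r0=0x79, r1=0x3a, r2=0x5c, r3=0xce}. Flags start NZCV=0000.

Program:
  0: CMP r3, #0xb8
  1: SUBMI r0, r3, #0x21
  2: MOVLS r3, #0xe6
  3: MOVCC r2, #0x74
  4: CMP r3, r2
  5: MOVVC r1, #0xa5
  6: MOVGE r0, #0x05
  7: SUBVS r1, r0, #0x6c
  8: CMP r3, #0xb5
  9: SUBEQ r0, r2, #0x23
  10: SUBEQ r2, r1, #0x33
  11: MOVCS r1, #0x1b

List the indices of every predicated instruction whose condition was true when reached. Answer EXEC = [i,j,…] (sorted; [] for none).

EXEC = [7,11]

0: ✓ CMP  NZCV=0010
1: · SUBMI
2: · MOVLS
3: · MOVCC
4: ✓ CMP  NZCV=0011
5: · MOVVC
6: · MOVGE
7: ✓ SUBVS  r1←0x0d
8: ✓ CMP  NZCV=0010
9: · SUBEQ
10: · SUBEQ
11: ✓ MOVCS  r1←0x1b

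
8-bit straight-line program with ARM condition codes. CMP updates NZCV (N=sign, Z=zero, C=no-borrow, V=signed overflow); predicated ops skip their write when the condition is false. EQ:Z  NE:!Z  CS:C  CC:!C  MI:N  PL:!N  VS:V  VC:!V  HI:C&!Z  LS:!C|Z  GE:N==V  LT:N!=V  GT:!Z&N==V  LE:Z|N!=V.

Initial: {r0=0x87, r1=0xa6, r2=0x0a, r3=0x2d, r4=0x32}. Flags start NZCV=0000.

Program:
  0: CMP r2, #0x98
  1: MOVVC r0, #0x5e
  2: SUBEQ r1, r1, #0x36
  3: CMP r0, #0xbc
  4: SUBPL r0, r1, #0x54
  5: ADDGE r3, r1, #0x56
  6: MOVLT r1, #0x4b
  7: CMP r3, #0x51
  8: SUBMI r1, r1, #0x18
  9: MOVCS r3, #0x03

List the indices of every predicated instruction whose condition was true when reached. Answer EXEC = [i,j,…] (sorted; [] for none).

[0] flags=0000 → (cmp)
[1] flags=0000 VC?T → r0=0x5e
[2] flags=0000 EQ?F → skip
[3] flags=1001 → (cmp)
[4] flags=1001 PL?F → skip
[5] flags=1001 GE?T → r3=0xfc
[6] flags=1001 LT?F → skip
[7] flags=1010 → (cmp)
[8] flags=1010 MI?T → r1=0x8e
[9] flags=1010 CS?T → r3=0x03

EXEC = [1,5,8,9]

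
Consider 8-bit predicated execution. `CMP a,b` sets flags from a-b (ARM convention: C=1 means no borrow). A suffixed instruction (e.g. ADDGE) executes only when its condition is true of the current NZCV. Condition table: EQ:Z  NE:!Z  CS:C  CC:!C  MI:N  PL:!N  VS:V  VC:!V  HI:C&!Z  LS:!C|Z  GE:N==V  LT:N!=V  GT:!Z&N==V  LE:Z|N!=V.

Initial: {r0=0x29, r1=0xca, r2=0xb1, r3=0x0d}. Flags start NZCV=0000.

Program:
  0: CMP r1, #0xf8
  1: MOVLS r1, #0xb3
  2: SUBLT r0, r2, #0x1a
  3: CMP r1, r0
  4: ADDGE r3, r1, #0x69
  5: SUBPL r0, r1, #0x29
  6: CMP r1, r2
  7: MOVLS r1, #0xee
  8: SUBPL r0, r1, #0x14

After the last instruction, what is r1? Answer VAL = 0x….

0: ✓ CMP  NZCV=1000
1: ✓ MOVLS  r1←0xb3
2: ✓ SUBLT  r0←0x97
3: ✓ CMP  NZCV=0010
4: ✓ ADDGE  r3←0x1c
5: ✓ SUBPL  r0←0x8a
6: ✓ CMP  NZCV=0010
7: · MOVLS
8: ✓ SUBPL  r0←0x9f

VAL = 0xb3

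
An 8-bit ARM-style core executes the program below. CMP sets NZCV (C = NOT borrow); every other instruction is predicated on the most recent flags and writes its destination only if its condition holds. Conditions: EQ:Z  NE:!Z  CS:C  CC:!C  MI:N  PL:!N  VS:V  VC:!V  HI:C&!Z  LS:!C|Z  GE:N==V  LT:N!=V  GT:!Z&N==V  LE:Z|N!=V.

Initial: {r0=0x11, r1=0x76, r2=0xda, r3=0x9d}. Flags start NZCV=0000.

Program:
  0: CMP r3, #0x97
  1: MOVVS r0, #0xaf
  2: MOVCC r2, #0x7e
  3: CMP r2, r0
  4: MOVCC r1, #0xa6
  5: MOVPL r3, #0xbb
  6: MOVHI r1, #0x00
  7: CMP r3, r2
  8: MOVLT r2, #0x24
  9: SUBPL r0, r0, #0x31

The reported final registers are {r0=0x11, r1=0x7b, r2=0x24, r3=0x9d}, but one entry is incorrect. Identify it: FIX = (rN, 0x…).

FIX = (r1, 0x00)

[0] flags=0010 → (cmp)
[1] flags=0010 VS?F → skip
[2] flags=0010 CC?F → skip
[3] flags=1010 → (cmp)
[4] flags=1010 CC?F → skip
[5] flags=1010 PL?F → skip
[6] flags=1010 HI?T → r1=0x00
[7] flags=1000 → (cmp)
[8] flags=1000 LT?T → r2=0x24
[9] flags=1000 PL?F → skip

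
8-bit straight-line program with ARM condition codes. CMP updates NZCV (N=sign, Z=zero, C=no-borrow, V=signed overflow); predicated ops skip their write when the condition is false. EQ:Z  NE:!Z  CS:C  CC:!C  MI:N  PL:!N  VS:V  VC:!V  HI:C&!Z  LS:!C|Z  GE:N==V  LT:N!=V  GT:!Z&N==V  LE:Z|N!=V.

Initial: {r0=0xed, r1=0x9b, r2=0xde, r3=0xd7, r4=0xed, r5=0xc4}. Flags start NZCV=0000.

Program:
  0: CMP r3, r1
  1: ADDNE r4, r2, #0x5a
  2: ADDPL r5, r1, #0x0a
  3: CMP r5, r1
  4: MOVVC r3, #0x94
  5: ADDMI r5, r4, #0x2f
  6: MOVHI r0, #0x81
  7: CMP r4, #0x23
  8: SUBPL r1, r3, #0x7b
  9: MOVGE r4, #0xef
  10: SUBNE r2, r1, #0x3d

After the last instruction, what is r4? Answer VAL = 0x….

[0] flags=0010 → (cmp)
[1] flags=0010 NE?T → r4=0x38
[2] flags=0010 PL?T → r5=0xa5
[3] flags=0010 → (cmp)
[4] flags=0010 VC?T → r3=0x94
[5] flags=0010 MI?F → skip
[6] flags=0010 HI?T → r0=0x81
[7] flags=0010 → (cmp)
[8] flags=0010 PL?T → r1=0x19
[9] flags=0010 GE?T → r4=0xef
[10] flags=0010 NE?T → r2=0xdc

VAL = 0xef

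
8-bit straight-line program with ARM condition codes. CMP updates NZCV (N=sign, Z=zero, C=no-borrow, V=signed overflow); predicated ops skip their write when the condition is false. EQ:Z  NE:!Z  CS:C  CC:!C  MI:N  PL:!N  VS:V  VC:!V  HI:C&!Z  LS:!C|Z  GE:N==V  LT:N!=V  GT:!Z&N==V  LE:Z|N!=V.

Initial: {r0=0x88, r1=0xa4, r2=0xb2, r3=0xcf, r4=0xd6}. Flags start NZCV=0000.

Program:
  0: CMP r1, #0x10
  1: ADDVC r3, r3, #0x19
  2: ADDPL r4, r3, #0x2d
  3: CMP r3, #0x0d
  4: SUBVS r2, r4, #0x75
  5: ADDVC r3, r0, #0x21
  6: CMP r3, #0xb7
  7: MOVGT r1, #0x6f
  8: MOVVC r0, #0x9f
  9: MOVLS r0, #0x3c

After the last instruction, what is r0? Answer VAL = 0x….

0: ✓ CMP  NZCV=1010
1: ✓ ADDVC  r3←0xe8
2: · ADDPL
3: ✓ CMP  NZCV=1010
4: · SUBVS
5: ✓ ADDVC  r3←0xa9
6: ✓ CMP  NZCV=1000
7: · MOVGT
8: ✓ MOVVC  r0←0x9f
9: ✓ MOVLS  r0←0x3c

VAL = 0x3c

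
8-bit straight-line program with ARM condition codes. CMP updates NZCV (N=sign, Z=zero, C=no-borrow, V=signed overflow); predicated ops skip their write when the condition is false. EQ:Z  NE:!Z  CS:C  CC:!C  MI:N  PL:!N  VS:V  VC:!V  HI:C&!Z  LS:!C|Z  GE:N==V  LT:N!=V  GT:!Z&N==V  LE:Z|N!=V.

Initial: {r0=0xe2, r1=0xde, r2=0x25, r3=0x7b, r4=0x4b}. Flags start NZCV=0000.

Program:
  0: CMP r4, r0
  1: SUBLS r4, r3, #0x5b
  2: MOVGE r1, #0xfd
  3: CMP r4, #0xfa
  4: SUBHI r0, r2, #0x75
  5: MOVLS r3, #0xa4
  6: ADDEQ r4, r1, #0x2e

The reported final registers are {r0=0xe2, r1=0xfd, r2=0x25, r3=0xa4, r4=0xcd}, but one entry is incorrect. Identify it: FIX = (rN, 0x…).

[0] flags=0000 → (cmp)
[1] flags=0000 LS?T → r4=0x20
[2] flags=0000 GE?T → r1=0xfd
[3] flags=0000 → (cmp)
[4] flags=0000 HI?F → skip
[5] flags=0000 LS?T → r3=0xa4
[6] flags=0000 EQ?F → skip

FIX = (r4, 0x20)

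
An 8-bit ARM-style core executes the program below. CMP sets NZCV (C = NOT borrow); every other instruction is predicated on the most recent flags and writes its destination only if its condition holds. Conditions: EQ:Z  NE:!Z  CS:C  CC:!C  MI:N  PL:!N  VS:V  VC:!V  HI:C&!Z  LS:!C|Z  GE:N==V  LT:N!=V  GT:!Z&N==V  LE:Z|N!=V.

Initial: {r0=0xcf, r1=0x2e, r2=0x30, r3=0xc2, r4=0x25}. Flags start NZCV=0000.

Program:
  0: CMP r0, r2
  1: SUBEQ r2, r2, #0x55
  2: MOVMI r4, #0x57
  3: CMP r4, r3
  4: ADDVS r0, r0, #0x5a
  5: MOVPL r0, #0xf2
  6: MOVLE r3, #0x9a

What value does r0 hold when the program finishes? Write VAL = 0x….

0: ✓ CMP  NZCV=1010
1: · SUBEQ
2: ✓ MOVMI  r4←0x57
3: ✓ CMP  NZCV=1001
4: ✓ ADDVS  r0←0x29
5: · MOVPL
6: · MOVLE

VAL = 0x29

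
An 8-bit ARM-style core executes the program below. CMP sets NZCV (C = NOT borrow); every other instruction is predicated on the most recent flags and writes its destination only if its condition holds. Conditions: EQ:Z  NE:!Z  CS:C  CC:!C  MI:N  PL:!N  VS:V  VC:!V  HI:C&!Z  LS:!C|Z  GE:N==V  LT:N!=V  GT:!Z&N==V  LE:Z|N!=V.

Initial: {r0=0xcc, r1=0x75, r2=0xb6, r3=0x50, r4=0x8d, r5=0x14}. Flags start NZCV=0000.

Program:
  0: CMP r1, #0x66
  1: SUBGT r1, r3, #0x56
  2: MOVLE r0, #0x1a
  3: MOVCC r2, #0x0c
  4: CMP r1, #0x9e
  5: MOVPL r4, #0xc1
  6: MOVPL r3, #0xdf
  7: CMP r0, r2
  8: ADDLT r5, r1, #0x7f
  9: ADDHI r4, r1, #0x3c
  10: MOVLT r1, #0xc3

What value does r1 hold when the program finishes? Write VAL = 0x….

VAL = 0xfa

0: ✓ CMP  NZCV=0010
1: ✓ SUBGT  r1←0xfa
2: · MOVLE
3: · MOVCC
4: ✓ CMP  NZCV=0010
5: ✓ MOVPL  r4←0xc1
6: ✓ MOVPL  r3←0xdf
7: ✓ CMP  NZCV=0010
8: · ADDLT
9: ✓ ADDHI  r4←0x36
10: · MOVLT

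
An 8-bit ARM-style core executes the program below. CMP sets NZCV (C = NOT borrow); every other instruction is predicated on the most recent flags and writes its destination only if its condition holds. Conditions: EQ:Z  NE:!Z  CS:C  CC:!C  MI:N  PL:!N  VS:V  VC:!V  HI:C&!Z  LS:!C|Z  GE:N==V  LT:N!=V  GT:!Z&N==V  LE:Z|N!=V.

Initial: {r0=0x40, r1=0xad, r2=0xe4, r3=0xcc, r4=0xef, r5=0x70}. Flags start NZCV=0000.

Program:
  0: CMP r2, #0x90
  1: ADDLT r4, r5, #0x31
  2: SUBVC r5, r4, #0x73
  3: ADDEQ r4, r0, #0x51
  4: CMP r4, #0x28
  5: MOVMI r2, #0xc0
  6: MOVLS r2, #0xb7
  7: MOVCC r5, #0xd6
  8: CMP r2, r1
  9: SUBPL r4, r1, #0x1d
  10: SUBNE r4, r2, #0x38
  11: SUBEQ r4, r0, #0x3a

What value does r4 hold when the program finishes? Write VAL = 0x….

0: ✓ CMP  NZCV=0010
1: · ADDLT
2: ✓ SUBVC  r5←0x7c
3: · ADDEQ
4: ✓ CMP  NZCV=1010
5: ✓ MOVMI  r2←0xc0
6: · MOVLS
7: · MOVCC
8: ✓ CMP  NZCV=0010
9: ✓ SUBPL  r4←0x90
10: ✓ SUBNE  r4←0x88
11: · SUBEQ

VAL = 0x88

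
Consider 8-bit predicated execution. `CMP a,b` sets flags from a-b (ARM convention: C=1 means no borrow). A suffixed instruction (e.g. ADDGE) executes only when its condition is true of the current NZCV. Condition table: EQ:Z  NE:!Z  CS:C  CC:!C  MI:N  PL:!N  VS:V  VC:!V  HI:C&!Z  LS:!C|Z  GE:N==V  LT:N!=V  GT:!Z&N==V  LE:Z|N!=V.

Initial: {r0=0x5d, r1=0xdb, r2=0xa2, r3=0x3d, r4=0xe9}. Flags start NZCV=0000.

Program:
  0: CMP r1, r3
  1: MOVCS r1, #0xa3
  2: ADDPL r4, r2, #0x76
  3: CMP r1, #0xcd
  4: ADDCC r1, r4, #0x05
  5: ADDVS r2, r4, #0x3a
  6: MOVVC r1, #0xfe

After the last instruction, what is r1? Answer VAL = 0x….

VAL = 0xfe

0: ✓ CMP  NZCV=1010
1: ✓ MOVCS  r1←0xa3
2: · ADDPL
3: ✓ CMP  NZCV=1000
4: ✓ ADDCC  r1←0xee
5: · ADDVS
6: ✓ MOVVC  r1←0xfe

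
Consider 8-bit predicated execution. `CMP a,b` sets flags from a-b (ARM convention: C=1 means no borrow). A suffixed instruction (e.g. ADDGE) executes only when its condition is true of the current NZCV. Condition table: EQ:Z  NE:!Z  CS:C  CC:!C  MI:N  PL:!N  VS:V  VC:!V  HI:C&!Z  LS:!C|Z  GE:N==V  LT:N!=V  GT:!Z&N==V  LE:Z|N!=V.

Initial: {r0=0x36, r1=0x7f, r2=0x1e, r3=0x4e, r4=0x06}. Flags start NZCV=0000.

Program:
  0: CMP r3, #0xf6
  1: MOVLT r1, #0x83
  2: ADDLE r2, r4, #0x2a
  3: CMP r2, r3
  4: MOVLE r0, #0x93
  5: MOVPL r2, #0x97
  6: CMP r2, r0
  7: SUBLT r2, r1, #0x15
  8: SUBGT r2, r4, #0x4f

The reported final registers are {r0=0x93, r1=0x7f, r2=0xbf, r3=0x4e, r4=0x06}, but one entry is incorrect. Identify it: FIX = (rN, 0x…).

0: ✓ CMP  NZCV=0000
1: · MOVLT
2: · ADDLE
3: ✓ CMP  NZCV=1000
4: ✓ MOVLE  r0←0x93
5: · MOVPL
6: ✓ CMP  NZCV=1001
7: · SUBLT
8: ✓ SUBGT  r2←0xb7

FIX = (r2, 0xb7)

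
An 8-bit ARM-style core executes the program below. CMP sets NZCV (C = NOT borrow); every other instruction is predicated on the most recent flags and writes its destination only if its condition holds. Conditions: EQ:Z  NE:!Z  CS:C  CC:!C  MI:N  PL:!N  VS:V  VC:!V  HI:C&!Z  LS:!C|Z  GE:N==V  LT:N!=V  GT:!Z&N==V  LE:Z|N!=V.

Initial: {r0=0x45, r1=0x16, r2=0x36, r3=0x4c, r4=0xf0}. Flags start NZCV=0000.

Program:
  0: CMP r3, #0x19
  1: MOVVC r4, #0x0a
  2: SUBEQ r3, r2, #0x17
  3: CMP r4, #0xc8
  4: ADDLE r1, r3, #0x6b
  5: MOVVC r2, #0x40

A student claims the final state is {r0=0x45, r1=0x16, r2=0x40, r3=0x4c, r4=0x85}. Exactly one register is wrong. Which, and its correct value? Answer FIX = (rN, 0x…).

FIX = (r4, 0x0a)

[0] flags=0010 → (cmp)
[1] flags=0010 VC?T → r4=0x0a
[2] flags=0010 EQ?F → skip
[3] flags=0000 → (cmp)
[4] flags=0000 LE?F → skip
[5] flags=0000 VC?T → r2=0x40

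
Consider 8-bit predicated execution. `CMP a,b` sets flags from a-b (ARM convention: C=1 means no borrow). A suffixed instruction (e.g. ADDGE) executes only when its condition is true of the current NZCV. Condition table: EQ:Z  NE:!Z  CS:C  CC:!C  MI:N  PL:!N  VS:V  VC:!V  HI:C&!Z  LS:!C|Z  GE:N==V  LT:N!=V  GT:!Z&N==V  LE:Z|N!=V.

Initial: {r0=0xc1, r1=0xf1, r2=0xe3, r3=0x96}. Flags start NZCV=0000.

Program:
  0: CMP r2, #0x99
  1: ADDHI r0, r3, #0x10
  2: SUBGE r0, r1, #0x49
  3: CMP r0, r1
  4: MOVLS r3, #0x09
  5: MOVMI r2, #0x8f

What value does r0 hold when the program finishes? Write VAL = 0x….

VAL = 0xa8

0: ✓ CMP  NZCV=0010
1: ✓ ADDHI  r0←0xa6
2: ✓ SUBGE  r0←0xa8
3: ✓ CMP  NZCV=1000
4: ✓ MOVLS  r3←0x09
5: ✓ MOVMI  r2←0x8f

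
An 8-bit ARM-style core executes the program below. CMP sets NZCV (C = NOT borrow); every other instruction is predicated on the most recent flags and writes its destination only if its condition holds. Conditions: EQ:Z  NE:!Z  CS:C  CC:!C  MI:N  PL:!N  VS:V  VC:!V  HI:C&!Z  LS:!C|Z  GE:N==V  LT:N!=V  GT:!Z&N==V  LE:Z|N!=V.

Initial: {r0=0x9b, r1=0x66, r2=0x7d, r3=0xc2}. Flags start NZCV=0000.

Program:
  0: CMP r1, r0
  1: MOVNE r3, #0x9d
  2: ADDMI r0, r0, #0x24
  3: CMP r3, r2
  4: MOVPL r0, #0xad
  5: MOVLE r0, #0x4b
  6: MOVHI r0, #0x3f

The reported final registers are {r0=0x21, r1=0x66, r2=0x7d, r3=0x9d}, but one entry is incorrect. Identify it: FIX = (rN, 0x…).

FIX = (r0, 0x3f)

[0] flags=1001 → (cmp)
[1] flags=1001 NE?T → r3=0x9d
[2] flags=1001 MI?T → r0=0xbf
[3] flags=0011 → (cmp)
[4] flags=0011 PL?T → r0=0xad
[5] flags=0011 LE?T → r0=0x4b
[6] flags=0011 HI?T → r0=0x3f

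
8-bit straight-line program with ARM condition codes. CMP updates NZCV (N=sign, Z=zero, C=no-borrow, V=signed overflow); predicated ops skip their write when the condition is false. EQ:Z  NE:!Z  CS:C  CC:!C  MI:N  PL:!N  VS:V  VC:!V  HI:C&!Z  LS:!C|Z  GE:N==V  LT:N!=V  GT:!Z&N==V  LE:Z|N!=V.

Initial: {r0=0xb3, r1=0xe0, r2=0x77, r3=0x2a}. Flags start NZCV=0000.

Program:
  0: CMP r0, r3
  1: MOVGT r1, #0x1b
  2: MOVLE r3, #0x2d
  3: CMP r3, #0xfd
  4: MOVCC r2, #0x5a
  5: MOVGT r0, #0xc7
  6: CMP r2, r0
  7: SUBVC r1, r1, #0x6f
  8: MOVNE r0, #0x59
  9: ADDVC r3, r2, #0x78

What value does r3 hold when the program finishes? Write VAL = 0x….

VAL = 0x2d

0: ✓ CMP  NZCV=1010
1: · MOVGT
2: ✓ MOVLE  r3←0x2d
3: ✓ CMP  NZCV=0000
4: ✓ MOVCC  r2←0x5a
5: ✓ MOVGT  r0←0xc7
6: ✓ CMP  NZCV=1001
7: · SUBVC
8: ✓ MOVNE  r0←0x59
9: · ADDVC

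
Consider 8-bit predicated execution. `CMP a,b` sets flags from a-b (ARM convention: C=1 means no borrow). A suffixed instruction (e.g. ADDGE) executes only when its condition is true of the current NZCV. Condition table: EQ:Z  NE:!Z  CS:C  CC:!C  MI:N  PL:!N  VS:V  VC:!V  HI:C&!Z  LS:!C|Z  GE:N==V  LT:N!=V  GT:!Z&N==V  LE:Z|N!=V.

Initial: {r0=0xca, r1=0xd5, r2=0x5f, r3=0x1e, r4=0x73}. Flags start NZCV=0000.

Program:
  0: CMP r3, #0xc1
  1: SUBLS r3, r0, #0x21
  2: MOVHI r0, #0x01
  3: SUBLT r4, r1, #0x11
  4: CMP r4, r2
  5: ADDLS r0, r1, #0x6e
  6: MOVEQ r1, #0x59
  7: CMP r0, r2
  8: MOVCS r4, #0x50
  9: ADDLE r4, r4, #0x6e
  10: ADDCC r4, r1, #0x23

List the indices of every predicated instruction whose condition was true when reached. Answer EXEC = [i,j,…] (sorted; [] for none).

[0] flags=0000 → (cmp)
[1] flags=0000 LS?T → r3=0xa9
[2] flags=0000 HI?F → skip
[3] flags=0000 LT?F → skip
[4] flags=0010 → (cmp)
[5] flags=0010 LS?F → skip
[6] flags=0010 EQ?F → skip
[7] flags=0011 → (cmp)
[8] flags=0011 CS?T → r4=0x50
[9] flags=0011 LE?T → r4=0xbe
[10] flags=0011 CC?F → skip

EXEC = [1,8,9]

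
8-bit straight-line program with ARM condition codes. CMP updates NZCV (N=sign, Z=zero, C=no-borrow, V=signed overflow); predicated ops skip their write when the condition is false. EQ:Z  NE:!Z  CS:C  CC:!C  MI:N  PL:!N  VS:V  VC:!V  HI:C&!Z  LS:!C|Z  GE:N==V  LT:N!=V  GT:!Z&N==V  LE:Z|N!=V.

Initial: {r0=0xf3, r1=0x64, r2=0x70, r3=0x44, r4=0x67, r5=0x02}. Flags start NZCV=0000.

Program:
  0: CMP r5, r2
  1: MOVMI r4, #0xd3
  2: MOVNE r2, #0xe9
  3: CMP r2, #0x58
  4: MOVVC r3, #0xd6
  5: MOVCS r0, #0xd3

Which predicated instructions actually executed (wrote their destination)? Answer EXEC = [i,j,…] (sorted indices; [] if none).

[0] flags=1000 → (cmp)
[1] flags=1000 MI?T → r4=0xd3
[2] flags=1000 NE?T → r2=0xe9
[3] flags=1010 → (cmp)
[4] flags=1010 VC?T → r3=0xd6
[5] flags=1010 CS?T → r0=0xd3

EXEC = [1,2,4,5]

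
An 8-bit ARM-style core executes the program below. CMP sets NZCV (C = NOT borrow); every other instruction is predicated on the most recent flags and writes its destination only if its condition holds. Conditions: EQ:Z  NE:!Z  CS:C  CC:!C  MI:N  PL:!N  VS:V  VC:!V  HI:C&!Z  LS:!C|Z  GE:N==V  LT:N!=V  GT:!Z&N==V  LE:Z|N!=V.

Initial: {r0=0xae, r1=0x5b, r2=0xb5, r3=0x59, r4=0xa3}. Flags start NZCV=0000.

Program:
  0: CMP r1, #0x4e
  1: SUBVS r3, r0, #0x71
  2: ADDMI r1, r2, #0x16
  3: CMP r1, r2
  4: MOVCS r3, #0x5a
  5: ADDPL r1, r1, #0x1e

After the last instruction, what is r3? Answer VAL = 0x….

[0] flags=0010 → (cmp)
[1] flags=0010 VS?F → skip
[2] flags=0010 MI?F → skip
[3] flags=1001 → (cmp)
[4] flags=1001 CS?F → skip
[5] flags=1001 PL?F → skip

VAL = 0x59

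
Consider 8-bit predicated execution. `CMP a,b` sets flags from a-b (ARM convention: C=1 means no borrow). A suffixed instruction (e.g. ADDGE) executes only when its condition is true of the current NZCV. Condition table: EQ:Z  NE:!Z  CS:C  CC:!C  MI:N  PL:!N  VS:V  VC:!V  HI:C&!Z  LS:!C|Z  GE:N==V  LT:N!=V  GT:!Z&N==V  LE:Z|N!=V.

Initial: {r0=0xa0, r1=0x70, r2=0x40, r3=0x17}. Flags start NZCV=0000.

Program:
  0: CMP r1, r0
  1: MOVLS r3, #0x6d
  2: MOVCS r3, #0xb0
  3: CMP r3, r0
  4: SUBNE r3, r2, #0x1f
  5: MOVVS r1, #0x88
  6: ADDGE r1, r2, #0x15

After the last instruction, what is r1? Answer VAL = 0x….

VAL = 0x55

[0] flags=1001 → (cmp)
[1] flags=1001 LS?T → r3=0x6d
[2] flags=1001 CS?F → skip
[3] flags=1001 → (cmp)
[4] flags=1001 NE?T → r3=0x21
[5] flags=1001 VS?T → r1=0x88
[6] flags=1001 GE?T → r1=0x55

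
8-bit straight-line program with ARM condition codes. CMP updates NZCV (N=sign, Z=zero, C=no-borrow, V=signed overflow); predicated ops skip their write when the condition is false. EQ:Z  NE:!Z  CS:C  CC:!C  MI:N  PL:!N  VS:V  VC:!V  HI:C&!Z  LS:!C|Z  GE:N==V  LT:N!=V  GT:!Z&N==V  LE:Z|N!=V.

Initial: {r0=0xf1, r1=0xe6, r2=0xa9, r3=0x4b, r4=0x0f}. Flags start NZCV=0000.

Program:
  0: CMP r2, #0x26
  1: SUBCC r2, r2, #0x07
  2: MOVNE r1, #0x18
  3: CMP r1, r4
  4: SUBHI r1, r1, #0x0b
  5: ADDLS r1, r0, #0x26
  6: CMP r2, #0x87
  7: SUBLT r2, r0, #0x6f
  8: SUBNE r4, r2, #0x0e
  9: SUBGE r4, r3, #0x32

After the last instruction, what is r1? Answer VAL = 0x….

VAL = 0x0d

0: ✓ CMP  NZCV=1010
1: · SUBCC
2: ✓ MOVNE  r1←0x18
3: ✓ CMP  NZCV=0010
4: ✓ SUBHI  r1←0x0d
5: · ADDLS
6: ✓ CMP  NZCV=0010
7: · SUBLT
8: ✓ SUBNE  r4←0x9b
9: ✓ SUBGE  r4←0x19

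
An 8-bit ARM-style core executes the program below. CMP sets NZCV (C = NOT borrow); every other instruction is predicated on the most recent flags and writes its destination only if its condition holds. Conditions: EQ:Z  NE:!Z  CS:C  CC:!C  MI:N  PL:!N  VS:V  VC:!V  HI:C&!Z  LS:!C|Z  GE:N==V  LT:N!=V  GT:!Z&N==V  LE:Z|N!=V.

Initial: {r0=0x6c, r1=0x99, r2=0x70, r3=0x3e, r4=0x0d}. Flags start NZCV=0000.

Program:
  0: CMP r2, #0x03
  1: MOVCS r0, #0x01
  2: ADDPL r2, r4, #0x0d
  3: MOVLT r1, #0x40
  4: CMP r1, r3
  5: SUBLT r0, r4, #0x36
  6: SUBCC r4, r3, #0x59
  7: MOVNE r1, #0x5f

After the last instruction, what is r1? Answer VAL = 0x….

[0] flags=0010 → (cmp)
[1] flags=0010 CS?T → r0=0x01
[2] flags=0010 PL?T → r2=0x1a
[3] flags=0010 LT?F → skip
[4] flags=0011 → (cmp)
[5] flags=0011 LT?T → r0=0xd7
[6] flags=0011 CC?F → skip
[7] flags=0011 NE?T → r1=0x5f

VAL = 0x5f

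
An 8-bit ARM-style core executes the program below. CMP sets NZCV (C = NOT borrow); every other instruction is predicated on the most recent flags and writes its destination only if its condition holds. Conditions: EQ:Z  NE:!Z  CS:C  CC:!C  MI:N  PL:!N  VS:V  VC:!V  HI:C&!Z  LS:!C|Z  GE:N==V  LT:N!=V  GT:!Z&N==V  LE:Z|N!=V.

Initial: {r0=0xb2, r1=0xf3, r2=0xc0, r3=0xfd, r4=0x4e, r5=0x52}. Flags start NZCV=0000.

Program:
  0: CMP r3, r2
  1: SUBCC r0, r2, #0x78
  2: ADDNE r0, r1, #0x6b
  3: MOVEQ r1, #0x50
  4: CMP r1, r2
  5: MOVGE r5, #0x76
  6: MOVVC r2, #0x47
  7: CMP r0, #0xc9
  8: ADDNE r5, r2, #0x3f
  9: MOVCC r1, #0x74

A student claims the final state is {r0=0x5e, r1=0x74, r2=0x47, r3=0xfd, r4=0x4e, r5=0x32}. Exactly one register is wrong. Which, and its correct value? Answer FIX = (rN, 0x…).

FIX = (r5, 0x86)

0: ✓ CMP  NZCV=0010
1: · SUBCC
2: ✓ ADDNE  r0←0x5e
3: · MOVEQ
4: ✓ CMP  NZCV=0010
5: ✓ MOVGE  r5←0x76
6: ✓ MOVVC  r2←0x47
7: ✓ CMP  NZCV=1001
8: ✓ ADDNE  r5←0x86
9: ✓ MOVCC  r1←0x74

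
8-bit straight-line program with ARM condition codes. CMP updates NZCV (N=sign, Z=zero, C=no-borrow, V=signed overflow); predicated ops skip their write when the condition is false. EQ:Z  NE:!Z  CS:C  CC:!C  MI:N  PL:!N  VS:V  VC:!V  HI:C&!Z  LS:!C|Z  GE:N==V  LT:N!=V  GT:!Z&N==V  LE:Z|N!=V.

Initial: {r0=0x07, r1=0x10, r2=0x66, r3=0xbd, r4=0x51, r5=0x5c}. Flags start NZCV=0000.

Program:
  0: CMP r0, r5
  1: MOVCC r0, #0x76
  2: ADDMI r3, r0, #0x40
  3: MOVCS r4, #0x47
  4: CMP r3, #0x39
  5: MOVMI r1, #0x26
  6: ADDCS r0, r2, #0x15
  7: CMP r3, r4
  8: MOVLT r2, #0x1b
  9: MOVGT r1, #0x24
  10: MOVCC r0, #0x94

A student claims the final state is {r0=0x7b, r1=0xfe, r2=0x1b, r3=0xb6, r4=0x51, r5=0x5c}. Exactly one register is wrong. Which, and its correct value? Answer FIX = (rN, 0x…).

FIX = (r1, 0x10)

[0] flags=1000 → (cmp)
[1] flags=1000 CC?T → r0=0x76
[2] flags=1000 MI?T → r3=0xb6
[3] flags=1000 CS?F → skip
[4] flags=0011 → (cmp)
[5] flags=0011 MI?F → skip
[6] flags=0011 CS?T → r0=0x7b
[7] flags=0011 → (cmp)
[8] flags=0011 LT?T → r2=0x1b
[9] flags=0011 GT?F → skip
[10] flags=0011 CC?F → skip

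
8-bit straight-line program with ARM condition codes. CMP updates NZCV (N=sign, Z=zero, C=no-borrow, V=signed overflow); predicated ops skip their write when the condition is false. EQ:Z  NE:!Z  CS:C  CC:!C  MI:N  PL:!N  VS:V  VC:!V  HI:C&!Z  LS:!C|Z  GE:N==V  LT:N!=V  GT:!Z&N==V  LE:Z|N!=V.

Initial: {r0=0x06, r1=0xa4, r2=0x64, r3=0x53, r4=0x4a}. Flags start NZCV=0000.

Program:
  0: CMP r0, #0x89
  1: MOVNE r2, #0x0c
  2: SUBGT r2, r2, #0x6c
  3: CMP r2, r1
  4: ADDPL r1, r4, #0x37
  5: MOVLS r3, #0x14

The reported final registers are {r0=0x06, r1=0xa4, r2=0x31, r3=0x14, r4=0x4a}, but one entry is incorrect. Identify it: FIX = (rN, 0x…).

0: ✓ CMP  NZCV=0000
1: ✓ MOVNE  r2←0x0c
2: ✓ SUBGT  r2←0xa0
3: ✓ CMP  NZCV=1000
4: · ADDPL
5: ✓ MOVLS  r3←0x14

FIX = (r2, 0xa0)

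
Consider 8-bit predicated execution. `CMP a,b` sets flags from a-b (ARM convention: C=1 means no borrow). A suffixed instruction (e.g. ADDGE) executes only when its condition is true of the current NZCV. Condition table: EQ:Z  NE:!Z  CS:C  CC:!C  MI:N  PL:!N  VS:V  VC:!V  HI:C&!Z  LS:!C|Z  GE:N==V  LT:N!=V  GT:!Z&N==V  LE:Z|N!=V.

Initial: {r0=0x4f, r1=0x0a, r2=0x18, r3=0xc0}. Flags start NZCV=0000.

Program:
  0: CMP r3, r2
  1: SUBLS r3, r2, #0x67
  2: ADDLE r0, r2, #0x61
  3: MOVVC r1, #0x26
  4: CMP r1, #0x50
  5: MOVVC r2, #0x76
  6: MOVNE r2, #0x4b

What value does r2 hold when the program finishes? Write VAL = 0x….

0: ✓ CMP  NZCV=1010
1: · SUBLS
2: ✓ ADDLE  r0←0x79
3: ✓ MOVVC  r1←0x26
4: ✓ CMP  NZCV=1000
5: ✓ MOVVC  r2←0x76
6: ✓ MOVNE  r2←0x4b

VAL = 0x4b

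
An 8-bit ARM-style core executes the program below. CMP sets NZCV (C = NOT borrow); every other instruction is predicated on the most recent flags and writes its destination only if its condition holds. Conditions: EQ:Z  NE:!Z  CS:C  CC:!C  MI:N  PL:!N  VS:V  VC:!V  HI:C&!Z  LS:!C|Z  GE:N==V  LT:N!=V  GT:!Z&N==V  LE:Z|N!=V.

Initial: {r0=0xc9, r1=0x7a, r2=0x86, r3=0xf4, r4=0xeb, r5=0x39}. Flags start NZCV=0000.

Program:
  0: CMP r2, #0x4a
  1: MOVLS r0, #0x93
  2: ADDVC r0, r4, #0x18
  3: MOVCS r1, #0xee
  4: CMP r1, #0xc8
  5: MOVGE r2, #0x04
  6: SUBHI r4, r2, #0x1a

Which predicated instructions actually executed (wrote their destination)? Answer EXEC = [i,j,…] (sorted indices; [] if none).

EXEC = [3,5,6]

0: ✓ CMP  NZCV=0011
1: · MOVLS
2: · ADDVC
3: ✓ MOVCS  r1←0xee
4: ✓ CMP  NZCV=0010
5: ✓ MOVGE  r2←0x04
6: ✓ SUBHI  r4←0xea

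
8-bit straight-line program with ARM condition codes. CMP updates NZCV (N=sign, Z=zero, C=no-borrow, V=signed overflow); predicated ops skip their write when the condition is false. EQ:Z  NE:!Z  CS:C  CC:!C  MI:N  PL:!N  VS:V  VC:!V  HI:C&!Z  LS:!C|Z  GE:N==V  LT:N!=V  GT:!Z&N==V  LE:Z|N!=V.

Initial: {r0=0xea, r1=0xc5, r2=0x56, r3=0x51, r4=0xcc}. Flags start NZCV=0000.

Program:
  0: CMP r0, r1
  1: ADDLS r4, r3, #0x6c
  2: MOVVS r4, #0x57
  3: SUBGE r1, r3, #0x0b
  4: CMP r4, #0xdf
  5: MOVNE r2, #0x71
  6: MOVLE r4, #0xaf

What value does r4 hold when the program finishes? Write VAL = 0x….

VAL = 0xaf

0: ✓ CMP  NZCV=0010
1: · ADDLS
2: · MOVVS
3: ✓ SUBGE  r1←0x46
4: ✓ CMP  NZCV=1000
5: ✓ MOVNE  r2←0x71
6: ✓ MOVLE  r4←0xaf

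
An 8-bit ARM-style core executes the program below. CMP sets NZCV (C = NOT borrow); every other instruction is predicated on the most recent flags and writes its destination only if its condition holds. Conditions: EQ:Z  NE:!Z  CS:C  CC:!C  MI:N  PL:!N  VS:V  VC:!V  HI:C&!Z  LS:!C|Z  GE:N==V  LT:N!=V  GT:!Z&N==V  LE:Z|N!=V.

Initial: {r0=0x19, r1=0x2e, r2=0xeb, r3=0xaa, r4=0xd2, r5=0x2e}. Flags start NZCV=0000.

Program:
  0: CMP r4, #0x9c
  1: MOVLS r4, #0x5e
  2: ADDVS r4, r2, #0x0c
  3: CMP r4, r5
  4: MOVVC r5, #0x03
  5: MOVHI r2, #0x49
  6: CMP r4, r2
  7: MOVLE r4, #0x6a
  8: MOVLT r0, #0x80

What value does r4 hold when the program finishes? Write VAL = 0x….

0: ✓ CMP  NZCV=0010
1: · MOVLS
2: · ADDVS
3: ✓ CMP  NZCV=1010
4: ✓ MOVVC  r5←0x03
5: ✓ MOVHI  r2←0x49
6: ✓ CMP  NZCV=1010
7: ✓ MOVLE  r4←0x6a
8: ✓ MOVLT  r0←0x80

VAL = 0x6a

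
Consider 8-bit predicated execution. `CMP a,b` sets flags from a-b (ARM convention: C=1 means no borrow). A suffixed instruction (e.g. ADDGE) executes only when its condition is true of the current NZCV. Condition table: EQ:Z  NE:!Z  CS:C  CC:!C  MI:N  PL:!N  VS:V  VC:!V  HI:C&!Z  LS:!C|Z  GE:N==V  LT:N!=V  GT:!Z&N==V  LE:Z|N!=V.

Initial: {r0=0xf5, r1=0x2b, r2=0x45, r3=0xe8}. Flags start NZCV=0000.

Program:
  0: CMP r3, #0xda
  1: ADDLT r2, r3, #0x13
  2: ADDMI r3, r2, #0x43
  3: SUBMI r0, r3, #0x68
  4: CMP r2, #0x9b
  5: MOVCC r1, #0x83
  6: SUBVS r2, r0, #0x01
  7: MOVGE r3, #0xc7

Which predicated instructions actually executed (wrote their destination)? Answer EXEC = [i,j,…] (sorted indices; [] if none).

0: ✓ CMP  NZCV=0010
1: · ADDLT
2: · ADDMI
3: · SUBMI
4: ✓ CMP  NZCV=1001
5: ✓ MOVCC  r1←0x83
6: ✓ SUBVS  r2←0xf4
7: ✓ MOVGE  r3←0xc7

EXEC = [5,6,7]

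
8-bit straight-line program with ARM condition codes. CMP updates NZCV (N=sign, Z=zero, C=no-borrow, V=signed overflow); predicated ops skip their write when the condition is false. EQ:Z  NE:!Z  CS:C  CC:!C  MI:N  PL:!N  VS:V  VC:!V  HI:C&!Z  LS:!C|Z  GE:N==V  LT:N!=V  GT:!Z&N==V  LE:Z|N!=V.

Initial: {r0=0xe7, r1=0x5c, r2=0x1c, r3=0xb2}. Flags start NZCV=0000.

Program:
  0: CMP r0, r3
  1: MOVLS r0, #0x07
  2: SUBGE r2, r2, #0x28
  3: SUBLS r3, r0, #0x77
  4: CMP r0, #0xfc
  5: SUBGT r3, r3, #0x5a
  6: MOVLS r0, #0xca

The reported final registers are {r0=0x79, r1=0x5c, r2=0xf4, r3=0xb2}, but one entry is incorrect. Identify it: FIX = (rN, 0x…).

0: ✓ CMP  NZCV=0010
1: · MOVLS
2: ✓ SUBGE  r2←0xf4
3: · SUBLS
4: ✓ CMP  NZCV=1000
5: · SUBGT
6: ✓ MOVLS  r0←0xca

FIX = (r0, 0xca)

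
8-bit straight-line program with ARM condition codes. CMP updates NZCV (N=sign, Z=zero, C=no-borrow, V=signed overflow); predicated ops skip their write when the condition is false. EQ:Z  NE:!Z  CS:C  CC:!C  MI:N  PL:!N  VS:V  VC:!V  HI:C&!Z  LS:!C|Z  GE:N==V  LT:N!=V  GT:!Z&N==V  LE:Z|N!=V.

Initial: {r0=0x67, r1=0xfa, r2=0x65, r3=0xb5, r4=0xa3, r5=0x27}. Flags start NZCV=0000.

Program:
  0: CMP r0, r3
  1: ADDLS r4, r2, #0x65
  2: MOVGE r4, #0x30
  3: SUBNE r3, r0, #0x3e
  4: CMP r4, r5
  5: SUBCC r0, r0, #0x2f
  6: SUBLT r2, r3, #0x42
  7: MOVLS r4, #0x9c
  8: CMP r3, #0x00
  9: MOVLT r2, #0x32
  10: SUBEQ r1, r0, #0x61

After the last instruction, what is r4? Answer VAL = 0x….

VAL = 0x30

[0] flags=1001 → (cmp)
[1] flags=1001 LS?T → r4=0xca
[2] flags=1001 GE?T → r4=0x30
[3] flags=1001 NE?T → r3=0x29
[4] flags=0010 → (cmp)
[5] flags=0010 CC?F → skip
[6] flags=0010 LT?F → skip
[7] flags=0010 LS?F → skip
[8] flags=0010 → (cmp)
[9] flags=0010 LT?F → skip
[10] flags=0010 EQ?F → skip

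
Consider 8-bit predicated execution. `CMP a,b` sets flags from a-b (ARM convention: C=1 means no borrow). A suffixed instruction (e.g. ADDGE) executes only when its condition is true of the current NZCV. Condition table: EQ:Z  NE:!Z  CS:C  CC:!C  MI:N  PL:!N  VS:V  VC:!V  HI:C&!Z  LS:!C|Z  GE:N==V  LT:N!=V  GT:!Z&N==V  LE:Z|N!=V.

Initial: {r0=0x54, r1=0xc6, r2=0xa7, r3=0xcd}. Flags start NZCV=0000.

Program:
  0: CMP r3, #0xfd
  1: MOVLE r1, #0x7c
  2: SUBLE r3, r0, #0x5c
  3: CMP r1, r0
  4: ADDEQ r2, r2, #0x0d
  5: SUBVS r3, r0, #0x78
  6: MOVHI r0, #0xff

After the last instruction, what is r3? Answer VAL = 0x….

0: ✓ CMP  NZCV=1000
1: ✓ MOVLE  r1←0x7c
2: ✓ SUBLE  r3←0xf8
3: ✓ CMP  NZCV=0010
4: · ADDEQ
5: · SUBVS
6: ✓ MOVHI  r0←0xff

VAL = 0xf8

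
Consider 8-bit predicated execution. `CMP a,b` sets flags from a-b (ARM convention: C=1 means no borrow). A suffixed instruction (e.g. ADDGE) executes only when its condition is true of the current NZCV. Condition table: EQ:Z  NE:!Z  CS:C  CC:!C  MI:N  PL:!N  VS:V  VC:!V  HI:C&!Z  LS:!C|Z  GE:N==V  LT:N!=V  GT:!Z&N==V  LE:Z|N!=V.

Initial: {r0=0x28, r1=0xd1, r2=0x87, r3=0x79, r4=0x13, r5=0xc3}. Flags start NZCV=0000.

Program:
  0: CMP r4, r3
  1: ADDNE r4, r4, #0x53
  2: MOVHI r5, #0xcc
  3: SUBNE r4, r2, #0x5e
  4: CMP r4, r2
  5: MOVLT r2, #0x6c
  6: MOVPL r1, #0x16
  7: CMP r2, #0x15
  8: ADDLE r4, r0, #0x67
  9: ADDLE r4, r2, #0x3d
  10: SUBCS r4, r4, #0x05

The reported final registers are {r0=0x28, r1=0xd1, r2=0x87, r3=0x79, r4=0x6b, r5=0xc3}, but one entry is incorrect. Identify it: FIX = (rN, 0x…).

[0] flags=1000 → (cmp)
[1] flags=1000 NE?T → r4=0x66
[2] flags=1000 HI?F → skip
[3] flags=1000 NE?T → r4=0x29
[4] flags=1001 → (cmp)
[5] flags=1001 LT?F → skip
[6] flags=1001 PL?F → skip
[7] flags=0011 → (cmp)
[8] flags=0011 LE?T → r4=0x8f
[9] flags=0011 LE?T → r4=0xc4
[10] flags=0011 CS?T → r4=0xbf

FIX = (r4, 0xbf)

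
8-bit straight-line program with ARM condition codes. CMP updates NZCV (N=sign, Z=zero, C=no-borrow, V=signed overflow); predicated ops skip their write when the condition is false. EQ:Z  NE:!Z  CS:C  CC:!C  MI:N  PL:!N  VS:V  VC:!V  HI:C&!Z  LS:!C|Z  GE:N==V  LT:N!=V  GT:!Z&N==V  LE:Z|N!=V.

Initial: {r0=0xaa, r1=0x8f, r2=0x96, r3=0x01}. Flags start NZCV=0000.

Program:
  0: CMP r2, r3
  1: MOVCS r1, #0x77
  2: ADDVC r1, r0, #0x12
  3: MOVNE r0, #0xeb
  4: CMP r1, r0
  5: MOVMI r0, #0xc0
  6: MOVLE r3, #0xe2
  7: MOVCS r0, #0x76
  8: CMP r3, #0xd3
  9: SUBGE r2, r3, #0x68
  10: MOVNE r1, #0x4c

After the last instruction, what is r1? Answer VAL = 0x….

VAL = 0x4c

0: ✓ CMP  NZCV=1010
1: ✓ MOVCS  r1←0x77
2: ✓ ADDVC  r1←0xbc
3: ✓ MOVNE  r0←0xeb
4: ✓ CMP  NZCV=1000
5: ✓ MOVMI  r0←0xc0
6: ✓ MOVLE  r3←0xe2
7: · MOVCS
8: ✓ CMP  NZCV=0010
9: ✓ SUBGE  r2←0x7a
10: ✓ MOVNE  r1←0x4c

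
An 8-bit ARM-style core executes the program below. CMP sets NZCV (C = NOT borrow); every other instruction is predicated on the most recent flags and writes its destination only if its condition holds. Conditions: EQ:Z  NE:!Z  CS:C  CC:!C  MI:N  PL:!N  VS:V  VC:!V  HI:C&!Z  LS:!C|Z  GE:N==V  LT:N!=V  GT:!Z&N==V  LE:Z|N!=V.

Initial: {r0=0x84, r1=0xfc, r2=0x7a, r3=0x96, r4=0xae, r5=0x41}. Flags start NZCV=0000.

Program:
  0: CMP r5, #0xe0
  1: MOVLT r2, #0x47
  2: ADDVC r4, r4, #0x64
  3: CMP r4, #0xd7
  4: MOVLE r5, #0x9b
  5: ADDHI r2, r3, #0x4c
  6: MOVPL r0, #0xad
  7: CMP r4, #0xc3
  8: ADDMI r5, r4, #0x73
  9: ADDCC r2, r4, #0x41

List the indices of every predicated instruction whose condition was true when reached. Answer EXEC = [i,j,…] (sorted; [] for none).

EXEC = [2,6,9]

[0] flags=0000 → (cmp)
[1] flags=0000 LT?F → skip
[2] flags=0000 VC?T → r4=0x12
[3] flags=0000 → (cmp)
[4] flags=0000 LE?F → skip
[5] flags=0000 HI?F → skip
[6] flags=0000 PL?T → r0=0xad
[7] flags=0000 → (cmp)
[8] flags=0000 MI?F → skip
[9] flags=0000 CC?T → r2=0x53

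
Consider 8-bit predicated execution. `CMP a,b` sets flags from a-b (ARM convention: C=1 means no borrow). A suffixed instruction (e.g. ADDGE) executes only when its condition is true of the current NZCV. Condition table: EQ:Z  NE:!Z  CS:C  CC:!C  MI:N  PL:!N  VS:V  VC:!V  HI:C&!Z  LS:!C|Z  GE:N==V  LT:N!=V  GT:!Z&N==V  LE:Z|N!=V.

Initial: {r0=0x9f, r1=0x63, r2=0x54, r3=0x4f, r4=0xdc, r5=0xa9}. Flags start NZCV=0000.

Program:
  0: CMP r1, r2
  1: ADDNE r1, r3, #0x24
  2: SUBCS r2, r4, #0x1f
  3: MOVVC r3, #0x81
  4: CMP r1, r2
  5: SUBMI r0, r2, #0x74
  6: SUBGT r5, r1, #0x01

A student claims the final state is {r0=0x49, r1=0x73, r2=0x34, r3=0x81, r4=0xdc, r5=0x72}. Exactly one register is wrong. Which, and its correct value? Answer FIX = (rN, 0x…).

FIX = (r2, 0xbd)

[0] flags=0010 → (cmp)
[1] flags=0010 NE?T → r1=0x73
[2] flags=0010 CS?T → r2=0xbd
[3] flags=0010 VC?T → r3=0x81
[4] flags=1001 → (cmp)
[5] flags=1001 MI?T → r0=0x49
[6] flags=1001 GT?T → r5=0x72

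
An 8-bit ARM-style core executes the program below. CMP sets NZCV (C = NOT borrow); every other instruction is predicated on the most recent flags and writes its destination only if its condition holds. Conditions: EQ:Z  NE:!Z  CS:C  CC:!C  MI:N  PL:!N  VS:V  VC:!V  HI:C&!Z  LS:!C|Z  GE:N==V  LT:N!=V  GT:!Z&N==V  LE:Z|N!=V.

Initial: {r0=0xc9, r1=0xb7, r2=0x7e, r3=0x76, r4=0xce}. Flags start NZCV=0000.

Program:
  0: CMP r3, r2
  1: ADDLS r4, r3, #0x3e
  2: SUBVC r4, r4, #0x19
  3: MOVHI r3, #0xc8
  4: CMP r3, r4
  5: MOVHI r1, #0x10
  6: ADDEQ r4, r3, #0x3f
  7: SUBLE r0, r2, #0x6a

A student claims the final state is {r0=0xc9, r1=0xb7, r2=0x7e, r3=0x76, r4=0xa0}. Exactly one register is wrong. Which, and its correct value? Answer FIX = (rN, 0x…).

FIX = (r4, 0x9b)

0: ✓ CMP  NZCV=1000
1: ✓ ADDLS  r4←0xb4
2: ✓ SUBVC  r4←0x9b
3: · MOVHI
4: ✓ CMP  NZCV=1001
5: · MOVHI
6: · ADDEQ
7: · SUBLE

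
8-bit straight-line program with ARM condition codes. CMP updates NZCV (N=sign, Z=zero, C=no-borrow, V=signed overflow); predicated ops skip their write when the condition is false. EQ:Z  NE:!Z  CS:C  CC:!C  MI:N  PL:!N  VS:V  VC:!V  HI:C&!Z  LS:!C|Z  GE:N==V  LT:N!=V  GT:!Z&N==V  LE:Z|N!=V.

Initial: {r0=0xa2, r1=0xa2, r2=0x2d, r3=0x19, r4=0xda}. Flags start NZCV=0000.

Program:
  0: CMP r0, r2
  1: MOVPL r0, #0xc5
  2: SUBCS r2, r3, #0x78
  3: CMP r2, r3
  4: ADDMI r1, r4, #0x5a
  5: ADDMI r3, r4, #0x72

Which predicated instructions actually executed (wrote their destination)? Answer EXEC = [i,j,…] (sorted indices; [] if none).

EXEC = [1,2,4,5]

0: ✓ CMP  NZCV=0011
1: ✓ MOVPL  r0←0xc5
2: ✓ SUBCS  r2←0xa1
3: ✓ CMP  NZCV=1010
4: ✓ ADDMI  r1←0x34
5: ✓ ADDMI  r3←0x4c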